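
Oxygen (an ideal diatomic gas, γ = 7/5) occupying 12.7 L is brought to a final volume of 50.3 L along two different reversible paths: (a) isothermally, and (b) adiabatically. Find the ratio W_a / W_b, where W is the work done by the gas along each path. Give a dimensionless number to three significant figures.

W_a / W_b ≈ 1.30

Path (a) isothermal: W = P₁V₁ ln(V₂/V₁) → W_a/(P₁V₁) = 1.376.
Path (b) adiabatic: W = P₁V₁(1 − (V₁/V₂)^(γ−1))/(γ−1) → W_b/(P₁V₁) = 1.058.
W_a / W_b = 1.376 / 1.058 = 1.3.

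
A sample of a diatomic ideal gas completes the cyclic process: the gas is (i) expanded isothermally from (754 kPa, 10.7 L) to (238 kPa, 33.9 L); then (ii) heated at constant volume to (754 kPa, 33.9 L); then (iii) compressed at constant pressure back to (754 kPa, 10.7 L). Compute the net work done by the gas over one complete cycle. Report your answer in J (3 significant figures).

W_net ≈ -8190 J

Leg (i): W = PᵢVᵢ ln(V_f/Vᵢ) = (8068) ln(33.9/10.7) = 9304 J.
Leg (ii): W = 0.
Leg (iii): W = PΔV = (754)(10.7 − 33.9) = -17493 J.
W_net = 9304 − 17493 = -8189 J.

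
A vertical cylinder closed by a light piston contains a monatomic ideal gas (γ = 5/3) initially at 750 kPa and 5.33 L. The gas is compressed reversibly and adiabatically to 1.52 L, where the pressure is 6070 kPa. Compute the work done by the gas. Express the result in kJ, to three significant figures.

W ≈ -7.84 kJ

Adiabatic: W = (P₁V₁ − P₂V₂)/(γ − 1) with γ = 5/3.
P₁V₁ = 3998 J, P₂V₂ = 9226 J.
W = (3998 − 9226) / 0.6667 = -7843 J.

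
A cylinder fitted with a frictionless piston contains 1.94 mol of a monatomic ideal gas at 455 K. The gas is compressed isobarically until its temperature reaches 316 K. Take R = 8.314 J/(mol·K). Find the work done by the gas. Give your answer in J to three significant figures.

W ≈ -2240 J

Isobaric: W = P ΔV = nR ΔT.
W = (1.94)(8.314)(316 − 455) = -2242 J.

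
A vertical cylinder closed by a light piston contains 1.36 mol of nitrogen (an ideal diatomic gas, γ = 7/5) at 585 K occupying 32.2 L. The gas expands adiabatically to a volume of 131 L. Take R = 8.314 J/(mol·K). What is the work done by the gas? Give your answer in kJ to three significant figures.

Adiabatic: TV^(γ−1) = const with γ = 7/5.
T₂ = T₁ (V₁/V₂)^(γ−1) = 585 × (32.2/131)^0.4 = 585 × 0.5705 = 333.7 K.
W_by = nCᵥ(T₁ − T₂) = (1.36)(20.79)(585 − 333.7) = 7103 J.

W ≈ 7.10 kJ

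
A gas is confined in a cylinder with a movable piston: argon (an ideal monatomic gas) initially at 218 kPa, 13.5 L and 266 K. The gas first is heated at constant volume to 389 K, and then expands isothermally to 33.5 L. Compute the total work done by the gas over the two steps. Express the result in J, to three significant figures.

Step 1 (isochoric): W = 0 (constant volume).
After step 1: P = 318.8 kPa (V unchanged).
Step 2 (isothermal): W = P₁V₁ ln(V₂/V₁) = (4304) ln(33.5/13.5) = 3912 J.
W_total = 0 + 3912 = 3912 J.

W_total ≈ 3910 J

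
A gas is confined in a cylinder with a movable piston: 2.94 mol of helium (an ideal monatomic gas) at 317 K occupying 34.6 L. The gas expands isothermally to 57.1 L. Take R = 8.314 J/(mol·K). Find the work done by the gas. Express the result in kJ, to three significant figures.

Isothermal: W = nRT ln(V₂/V₁).
W = (2.94)(8.314)(317) × ln(57.1/34.6)
  = 7748 × 0.501
W_by_gas = 3882 J.

W ≈ 3.88 kJ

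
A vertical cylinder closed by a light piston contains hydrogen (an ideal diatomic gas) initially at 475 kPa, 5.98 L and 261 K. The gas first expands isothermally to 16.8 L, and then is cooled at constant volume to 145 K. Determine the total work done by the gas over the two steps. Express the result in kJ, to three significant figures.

Step 1 (isothermal): W = P₁V₁ ln(V₂/V₁) = (2840) ln(16.8/5.98) = 2934 J.
Step 2 (isochoric): W = 0 (constant volume).
W_total = 2934 + 0 = 2934 J.

W_total ≈ 2.93 kJ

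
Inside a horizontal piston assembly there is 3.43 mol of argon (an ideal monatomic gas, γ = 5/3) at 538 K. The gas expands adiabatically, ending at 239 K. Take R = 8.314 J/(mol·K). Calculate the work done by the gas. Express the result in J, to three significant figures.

W ≈ 12800 J

Adiabatic ⇒ Q = 0, so W_by = −ΔU = nCᵥ(T₁ − T₂).
Cᵥ = 3R/2 = 12.47 J/(mol·K).
W = (3.43)(12.47)(538 − 239) = 12790 J.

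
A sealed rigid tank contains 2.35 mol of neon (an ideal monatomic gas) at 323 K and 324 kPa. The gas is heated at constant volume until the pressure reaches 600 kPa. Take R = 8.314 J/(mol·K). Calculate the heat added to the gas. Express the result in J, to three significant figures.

Constant volume ⇒ W = 0, so Q = ΔU = nCᵥΔT with Cᵥ = 3R/2 = 12.47 J/(mol·K).
At constant V, T₂/T₁ = P₂/P₁ ⇒ ΔT = T₁(P₂/P₁ − 1) = 323·(600/324 − 1) = 275.1 K.
ΔU = (2.35)(12.47)(275.1) = 8064 J.

Q ≈ 8060 J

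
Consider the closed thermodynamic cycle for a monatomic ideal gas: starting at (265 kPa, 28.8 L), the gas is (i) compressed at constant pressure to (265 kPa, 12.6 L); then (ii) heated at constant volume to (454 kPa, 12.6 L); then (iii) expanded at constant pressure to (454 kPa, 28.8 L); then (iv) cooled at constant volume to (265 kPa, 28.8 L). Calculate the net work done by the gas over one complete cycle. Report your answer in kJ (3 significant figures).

W_net ≈ 3.06 kJ

Constant-volume legs do no work.
W(i) = (265)(12.6 − 28.8) = -4293 J; W(iii) = (454)(28.8 − 12.6) = 7355 J.
W_net = -4293 + 7355 = 3062 J (the clockwise enclosed area).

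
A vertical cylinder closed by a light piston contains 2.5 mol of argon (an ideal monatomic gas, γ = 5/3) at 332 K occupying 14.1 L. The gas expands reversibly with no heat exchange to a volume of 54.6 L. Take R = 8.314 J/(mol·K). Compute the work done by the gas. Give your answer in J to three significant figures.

W ≈ 6150 J

Adiabatic: TV^(γ−1) = const with γ = 5/3.
T₂ = T₁ (V₁/V₂)^(γ−1) = 332 × (14.1/54.6)^0.667 = 332 × 0.4055 = 134.6 K.
W_by = nCᵥ(T₁ − T₂) = (2.5)(12.47)(332 − 134.6) = 6153 J.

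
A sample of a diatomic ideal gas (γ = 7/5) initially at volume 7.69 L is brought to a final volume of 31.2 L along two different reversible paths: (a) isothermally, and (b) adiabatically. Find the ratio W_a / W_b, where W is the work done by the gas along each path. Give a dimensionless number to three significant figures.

Path (a) isothermal: W = P₁V₁ ln(V₂/V₁) → W_a/(P₁V₁) = 1.4.
Path (b) adiabatic: W = P₁V₁(1 − (V₁/V₂)^(γ−1))/(γ−1) → W_b/(P₁V₁) = 1.072.
W_a / W_b = 1.4 / 1.072 = 1.306.

W_a / W_b ≈ 1.31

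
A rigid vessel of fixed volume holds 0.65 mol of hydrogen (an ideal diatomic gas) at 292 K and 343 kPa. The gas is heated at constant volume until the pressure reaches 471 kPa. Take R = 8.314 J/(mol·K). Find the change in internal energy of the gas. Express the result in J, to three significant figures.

Constant volume ⇒ W = 0, so Q = ΔU = nCᵥΔT with Cᵥ = 5R/2 = 20.79 J/(mol·K).
At constant V, T₂/T₁ = P₂/P₁ ⇒ ΔT = T₁(P₂/P₁ − 1) = 292·(471/343 − 1) = 109 K.
ΔU = (0.65)(20.79)(109) = 1472 J.

ΔU ≈ 1470 J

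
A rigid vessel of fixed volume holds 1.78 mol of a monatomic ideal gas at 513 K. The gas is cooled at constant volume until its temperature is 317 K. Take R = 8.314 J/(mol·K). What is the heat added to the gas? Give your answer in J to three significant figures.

Constant volume ⇒ W = 0, so Q = ΔU = nCᵥΔT with Cᵥ = 3R/2 = 12.47 J/(mol·K).
ΔU = (1.78)(12.47)(317 − 513) = -4351 J.

Q ≈ -4350 J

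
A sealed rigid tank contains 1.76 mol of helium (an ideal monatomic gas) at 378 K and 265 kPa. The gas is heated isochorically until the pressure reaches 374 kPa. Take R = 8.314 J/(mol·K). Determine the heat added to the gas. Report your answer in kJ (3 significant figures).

Q ≈ 3.41 kJ

Constant volume ⇒ W = 0, so Q = ΔU = nCᵥΔT with Cᵥ = 3R/2 = 12.47 J/(mol·K).
At constant V, T₂/T₁ = P₂/P₁ ⇒ ΔT = T₁(P₂/P₁ − 1) = 378·(374/265 − 1) = 155.5 K.
ΔU = (1.76)(12.47)(155.5) = 3413 J.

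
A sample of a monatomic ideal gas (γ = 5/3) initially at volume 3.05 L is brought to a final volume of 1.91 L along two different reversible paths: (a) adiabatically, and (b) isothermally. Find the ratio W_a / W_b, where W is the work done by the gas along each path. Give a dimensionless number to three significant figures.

Path (a) adiabatic: W = P₁V₁(1 − (V₁/V₂)^(γ−1))/(γ−1) → W_a/(P₁V₁) = -0.5493.
Path (b) isothermal: W = P₁V₁ ln(V₂/V₁) → W_b/(P₁V₁) = -0.468.
W_a / W_b = -0.5493 / -0.468 = 1.174.

W_a / W_b ≈ 1.17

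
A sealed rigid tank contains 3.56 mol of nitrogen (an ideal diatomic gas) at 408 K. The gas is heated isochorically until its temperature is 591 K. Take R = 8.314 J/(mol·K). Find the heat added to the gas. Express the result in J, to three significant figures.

Constant volume ⇒ W = 0, so Q = ΔU = nCᵥΔT with Cᵥ = 5R/2 = 20.79 J/(mol·K).
ΔU = (3.56)(20.79)(591 − 408) = 13541 J.

Q ≈ 13500 J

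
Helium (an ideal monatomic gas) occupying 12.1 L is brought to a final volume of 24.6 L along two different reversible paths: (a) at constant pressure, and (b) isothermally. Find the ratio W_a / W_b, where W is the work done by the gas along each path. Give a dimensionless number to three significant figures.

W_a / W_b ≈ 1.46

Path (a) isobaric: W = P₁(V₂ − V₁) → W_a/(P₁V₁) = 1.033.
Path (b) isothermal: W = P₁V₁ ln(V₂/V₁) → W_b/(P₁V₁) = 0.7095.
W_a / W_b = 1.033 / 0.7095 = 1.456.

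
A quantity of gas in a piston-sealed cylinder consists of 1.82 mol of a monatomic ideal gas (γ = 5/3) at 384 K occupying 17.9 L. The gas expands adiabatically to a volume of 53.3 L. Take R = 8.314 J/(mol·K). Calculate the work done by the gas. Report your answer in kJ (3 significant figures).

Adiabatic: TV^(γ−1) = const with γ = 5/3.
T₂ = T₁ (V₁/V₂)^(γ−1) = 384 × (17.9/53.3)^0.667 = 384 × 0.4832 = 185.5 K.
W_by = nCᵥ(T₁ − T₂) = (1.82)(12.47)(384 − 185.5) = 4505 J.

W ≈ 4.50 kJ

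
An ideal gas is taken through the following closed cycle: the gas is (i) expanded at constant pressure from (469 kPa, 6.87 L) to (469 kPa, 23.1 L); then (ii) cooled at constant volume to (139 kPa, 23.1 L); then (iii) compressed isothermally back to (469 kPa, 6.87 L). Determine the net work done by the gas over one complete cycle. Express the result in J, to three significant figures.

W_net ≈ 3720 J

Leg (i): W = PΔV = (469)(23.1 − 6.87) = 7612 J.
Leg (ii): W = 0.
Leg (iii): W = PᵢVᵢ ln(V_f/Vᵢ) = (3211) ln(6.87/23.1) = -3894 J.
W_net = 7612 − 3894 = 3718 J.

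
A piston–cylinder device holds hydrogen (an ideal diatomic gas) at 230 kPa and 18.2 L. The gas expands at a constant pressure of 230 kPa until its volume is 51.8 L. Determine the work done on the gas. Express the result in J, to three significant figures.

Isobaric: W = P ΔV.
W = (230 kPa)(51.8 − 18.2 L) = (230)(33.6) = 7728 J.
Work on gas = −W_by = -7728 J.

W ≈ -7730 J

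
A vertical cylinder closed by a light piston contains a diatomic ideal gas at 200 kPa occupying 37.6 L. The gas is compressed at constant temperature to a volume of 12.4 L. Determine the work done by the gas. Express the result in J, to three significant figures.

W ≈ -8340 J

Isothermal: W = nRT ln(V₂/V₁) = P₁V₁ ln(V₂/V₁).
P₁V₁ = (200 kPa)(37.6 L) = 7520 J.
W = 7520 × ln(12.4/37.6) = 7520 × -1.109
W_by_gas = -8342 J.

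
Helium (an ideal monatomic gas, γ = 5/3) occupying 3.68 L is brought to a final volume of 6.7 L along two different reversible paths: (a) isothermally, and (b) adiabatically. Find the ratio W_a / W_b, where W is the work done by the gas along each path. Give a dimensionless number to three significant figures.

Path (a) isothermal: W = P₁V₁ ln(V₂/V₁) → W_a/(P₁V₁) = 0.5992.
Path (b) adiabatic: W = P₁V₁(1 − (V₁/V₂)^(γ−1))/(γ−1) → W_b/(P₁V₁) = 0.494.
W_a / W_b = 0.5992 / 0.494 = 1.213.

W_a / W_b ≈ 1.21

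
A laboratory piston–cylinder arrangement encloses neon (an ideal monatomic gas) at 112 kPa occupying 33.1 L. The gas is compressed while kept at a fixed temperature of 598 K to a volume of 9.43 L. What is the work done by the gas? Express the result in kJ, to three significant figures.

Isothermal: W = nRT ln(V₂/V₁) = P₁V₁ ln(V₂/V₁).
P₁V₁ = (112 kPa)(33.1 L) = 3707 J.
W = 3707 × ln(9.43/33.1) = 3707 × -1.256
W_by_gas = -4655 J.

W ≈ -4.65 kJ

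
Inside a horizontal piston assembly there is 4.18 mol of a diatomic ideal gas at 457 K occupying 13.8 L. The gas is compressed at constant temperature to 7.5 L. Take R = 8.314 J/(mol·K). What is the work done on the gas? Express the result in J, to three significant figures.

Isothermal: W = nRT ln(V₂/V₁).
W = (4.18)(8.314)(457) × ln(7.5/13.8)
  = 15882 × -0.6098
W_by_gas = -9684 J; work on gas = −W_by = 9684 J.

W ≈ 9680 J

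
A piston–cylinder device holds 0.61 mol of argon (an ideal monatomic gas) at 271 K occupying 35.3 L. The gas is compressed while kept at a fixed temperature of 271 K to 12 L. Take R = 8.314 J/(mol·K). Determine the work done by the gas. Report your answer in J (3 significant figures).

Isothermal: W = nRT ln(V₂/V₁).
W = (0.61)(8.314)(271) × ln(12/35.3)
  = 1374 × -1.079
W_by_gas = -1483 J.

W ≈ -1480 J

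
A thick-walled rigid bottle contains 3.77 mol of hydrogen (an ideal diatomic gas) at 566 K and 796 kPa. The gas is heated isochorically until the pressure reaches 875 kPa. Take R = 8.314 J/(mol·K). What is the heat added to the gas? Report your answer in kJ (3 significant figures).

Q ≈ 4.40 kJ

Constant volume ⇒ W = 0, so Q = ΔU = nCᵥΔT with Cᵥ = 5R/2 = 20.79 J/(mol·K).
At constant V, T₂/T₁ = P₂/P₁ ⇒ ΔT = T₁(P₂/P₁ − 1) = 566·(875/796 − 1) = 56.17 K.
ΔU = (3.77)(20.79)(56.17) = 4402 J.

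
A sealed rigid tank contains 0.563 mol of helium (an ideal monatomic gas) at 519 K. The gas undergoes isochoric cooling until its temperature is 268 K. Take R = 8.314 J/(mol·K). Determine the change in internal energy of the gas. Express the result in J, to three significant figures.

Constant volume ⇒ W = 0, so Q = ΔU = nCᵥΔT with Cᵥ = 3R/2 = 12.47 J/(mol·K).
ΔU = (0.563)(12.47)(268 − 519) = -1762 J.

ΔU ≈ -1760 J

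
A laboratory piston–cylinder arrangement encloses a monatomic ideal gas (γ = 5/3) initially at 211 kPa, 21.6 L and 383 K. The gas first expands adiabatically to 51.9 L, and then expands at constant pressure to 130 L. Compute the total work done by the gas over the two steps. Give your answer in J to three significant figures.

Step 1 (adiabatic): W = (P₁V₁ − P₂V₂)/(γ−1) = (4558 − 2541)/0.667 = 3026 J.
After step 1: P = 48.95 kPa, V = 51.9 L, T = 213.5 K.
Step 2 (isobaric): W = PΔV = (48.95 kPa)(130 − 51.9 L) = 3823 J.
W_total = 3026 + 3823 = 6849 J.

W_total ≈ 6850 J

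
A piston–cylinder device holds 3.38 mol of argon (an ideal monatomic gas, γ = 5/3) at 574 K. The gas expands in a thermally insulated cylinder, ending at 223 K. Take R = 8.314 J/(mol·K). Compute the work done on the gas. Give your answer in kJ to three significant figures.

Adiabatic ⇒ Q = 0, so W_by = −ΔU = nCᵥ(T₁ − T₂).
Cᵥ = 3R/2 = 12.47 J/(mol·K).
W = (3.38)(12.47)(574 − 223) = 14795 J.
Work on gas = −W_by = -14795 J.

W ≈ -14.8 kJ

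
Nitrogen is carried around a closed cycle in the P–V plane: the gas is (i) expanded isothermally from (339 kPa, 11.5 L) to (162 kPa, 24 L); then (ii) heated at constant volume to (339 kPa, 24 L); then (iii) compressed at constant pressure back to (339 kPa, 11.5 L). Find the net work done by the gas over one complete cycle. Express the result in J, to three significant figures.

Leg (i): W = PᵢVᵢ ln(V_f/Vᵢ) = (3898) ln(24/11.5) = 2868 J.
Leg (ii): W = 0.
Leg (iii): W = PΔV = (339)(11.5 − 24) = -4238 J.
W_net = 2868 − 4238 = -1369 J.

W_net ≈ -1370 J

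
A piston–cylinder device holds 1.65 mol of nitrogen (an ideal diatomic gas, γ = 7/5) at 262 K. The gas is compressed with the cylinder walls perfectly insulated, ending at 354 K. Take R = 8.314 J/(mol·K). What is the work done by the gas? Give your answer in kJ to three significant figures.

W ≈ -3.16 kJ

Adiabatic ⇒ Q = 0, so W_by = −ΔU = nCᵥ(T₁ − T₂).
Cᵥ = 5R/2 = 20.79 J/(mol·K).
W = (1.65)(20.79)(262 − 354) = -3155 J.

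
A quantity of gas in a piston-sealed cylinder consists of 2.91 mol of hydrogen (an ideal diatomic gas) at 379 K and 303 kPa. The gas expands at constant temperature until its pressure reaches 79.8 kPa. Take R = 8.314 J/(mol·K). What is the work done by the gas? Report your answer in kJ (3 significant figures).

W ≈ 12.2 kJ

Isothermal process: W = nRT ln(V₂/V₁) = nRT ln(P₁/P₂).
W = (2.91)(8.314)(379) × ln(303/79.8)
  = 9169 × ln(3.797) = 9169 × 1.334
W_by_gas = 12234 J.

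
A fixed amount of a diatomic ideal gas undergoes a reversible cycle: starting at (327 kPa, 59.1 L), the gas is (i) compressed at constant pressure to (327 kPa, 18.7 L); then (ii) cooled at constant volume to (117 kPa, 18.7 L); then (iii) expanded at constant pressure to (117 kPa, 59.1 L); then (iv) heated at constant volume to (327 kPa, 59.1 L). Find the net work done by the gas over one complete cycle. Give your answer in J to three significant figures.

W_net ≈ -8480 J

Constant-volume legs do no work.
W(i) = (327)(18.7 − 59.1) = -13211 J; W(iii) = (117)(59.1 − 18.7) = 4727 J.
W_net = -13211 + 4727 = -8484 J (the counter-clockwise enclosed area).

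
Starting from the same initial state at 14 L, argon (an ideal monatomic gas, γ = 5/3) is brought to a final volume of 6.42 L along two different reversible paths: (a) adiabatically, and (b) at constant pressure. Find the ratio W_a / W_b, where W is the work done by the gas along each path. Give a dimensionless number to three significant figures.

W_a / W_b ≈ 1.89

Path (a) adiabatic: W = P₁V₁(1 − (V₁/V₂)^(γ−1))/(γ−1) → W_a/(P₁V₁) = -1.022.
Path (b) isobaric: W = P₁(V₂ − V₁) → W_b/(P₁V₁) = -0.5414.
W_a / W_b = -1.022 / -0.5414 = 1.888.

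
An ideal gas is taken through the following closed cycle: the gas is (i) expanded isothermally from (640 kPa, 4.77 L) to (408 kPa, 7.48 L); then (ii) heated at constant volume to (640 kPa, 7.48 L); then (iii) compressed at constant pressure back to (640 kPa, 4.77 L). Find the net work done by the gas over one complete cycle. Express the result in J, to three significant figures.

Leg (i): W = PᵢVᵢ ln(V_f/Vᵢ) = (3053) ln(7.48/4.77) = 1373 J.
Leg (ii): W = 0.
Leg (iii): W = PΔV = (640)(4.77 − 7.48) = -1734 J.
W_net = 1373 − 1734 = -361 J.

W_net ≈ -361 J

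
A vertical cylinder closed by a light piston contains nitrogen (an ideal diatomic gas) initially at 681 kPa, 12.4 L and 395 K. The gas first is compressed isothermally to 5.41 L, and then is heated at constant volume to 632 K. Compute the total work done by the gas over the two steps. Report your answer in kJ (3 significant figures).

W_total ≈ -7.00 kJ

Step 1 (isothermal): W = P₁V₁ ln(V₂/V₁) = (8444) ln(5.41/12.4) = -7004 J.
Step 2 (isochoric): W = 0 (constant volume).
W_total = -7004 + 0 = -7004 J.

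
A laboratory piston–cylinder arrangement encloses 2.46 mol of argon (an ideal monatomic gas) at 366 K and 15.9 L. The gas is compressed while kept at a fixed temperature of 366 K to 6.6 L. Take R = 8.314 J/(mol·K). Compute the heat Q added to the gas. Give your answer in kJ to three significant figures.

Q ≈ -6.58 kJ

Isothermal ⇒ ΔU = 0, so Q = W = nRT ln(V₂/V₁).
Q = (2.46)(8.314)(366) ln(6.6/15.9) = 7486 × -0.8792 = -6582 J.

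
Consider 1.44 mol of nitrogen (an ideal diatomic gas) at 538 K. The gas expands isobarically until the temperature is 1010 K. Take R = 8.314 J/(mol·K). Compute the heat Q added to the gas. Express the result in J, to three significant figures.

Isobaric: W = nRΔT = (1.44)(8.314)(472) = 5651 J.
ΔU = nCᵥΔT with Cᵥ = 5R/2: ΔU = (1.44)(20.79)(472) = 14127 J.
Q = ΔU + W = 14127 + 5651 = 19778 J.

Q ≈ 19800 J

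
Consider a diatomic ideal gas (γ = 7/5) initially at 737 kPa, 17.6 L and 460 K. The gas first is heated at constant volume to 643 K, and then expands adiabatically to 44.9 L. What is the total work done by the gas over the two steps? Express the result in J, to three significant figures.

W_total ≈ 14200 J

Step 1 (isochoric): W = 0 (constant volume).
After step 1: P = 1030 kPa (V unchanged).
Step 2 (adiabatic): W = (P₁V₁ − P₂V₂)/(γ−1) = (18131 − 12466)/0.4 = 14163 J.
W_total = 0 + 14163 = 14163 J.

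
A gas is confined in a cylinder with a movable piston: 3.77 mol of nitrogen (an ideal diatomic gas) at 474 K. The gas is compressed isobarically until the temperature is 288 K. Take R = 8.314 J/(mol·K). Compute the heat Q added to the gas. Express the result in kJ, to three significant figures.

Isobaric: W = nRΔT = (3.77)(8.314)(-186) = -5830 J.
ΔU = nCᵥΔT with Cᵥ = 5R/2: ΔU = (3.77)(20.79)(-186) = -14575 J.
Q = ΔU + W = -14575 − 5830 = -20405 J.

Q ≈ -20.4 kJ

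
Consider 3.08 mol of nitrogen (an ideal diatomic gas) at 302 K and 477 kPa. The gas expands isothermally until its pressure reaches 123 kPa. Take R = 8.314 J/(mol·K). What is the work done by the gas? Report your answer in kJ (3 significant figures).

Isothermal process: W = nRT ln(V₂/V₁) = nRT ln(P₁/P₂).
W = (3.08)(8.314)(302) × ln(477/123)
  = 7733 × ln(3.878) = 7733 × 1.355
W_by_gas = 10481 J.

W ≈ 10.5 kJ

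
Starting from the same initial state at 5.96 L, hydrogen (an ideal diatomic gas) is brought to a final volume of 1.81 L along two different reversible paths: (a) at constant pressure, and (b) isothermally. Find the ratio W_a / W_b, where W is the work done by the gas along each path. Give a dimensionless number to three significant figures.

W_a / W_b ≈ 0.584

Path (a) isobaric: W = P₁(V₂ − V₁) → W_a/(P₁V₁) = -0.6963.
Path (b) isothermal: W = P₁V₁ ln(V₂/V₁) → W_b/(P₁V₁) = -1.192.
W_a / W_b = -0.6963 / -1.192 = 0.5843.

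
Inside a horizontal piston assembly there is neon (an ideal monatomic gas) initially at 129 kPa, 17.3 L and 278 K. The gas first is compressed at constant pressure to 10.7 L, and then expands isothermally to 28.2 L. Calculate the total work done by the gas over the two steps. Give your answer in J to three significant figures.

Step 1 (isobaric): W = PΔV = (129 kPa)(10.7 − 17.3 L) = -851.4 J.
After step 1: P = 129 kPa, V = 10.7 L, T = 171.9 K.
Step 2 (isothermal): W = P₁V₁ ln(V₂/V₁) = (1380) ln(28.2/10.7) = 1338 J.
W_total = -851.4 + 1338 = 486.2 J.

W_total ≈ 486 J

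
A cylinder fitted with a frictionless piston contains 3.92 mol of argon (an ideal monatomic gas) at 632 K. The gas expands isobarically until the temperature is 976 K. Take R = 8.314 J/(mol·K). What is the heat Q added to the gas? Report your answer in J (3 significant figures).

Isobaric: W = nRΔT = (3.92)(8.314)(344) = 11211 J.
ΔU = nCᵥΔT with Cᵥ = 3R/2: ΔU = (3.92)(12.47)(344) = 16817 J.
Q = ΔU + W = 16817 + 11211 = 28028 J.

Q ≈ 28000 J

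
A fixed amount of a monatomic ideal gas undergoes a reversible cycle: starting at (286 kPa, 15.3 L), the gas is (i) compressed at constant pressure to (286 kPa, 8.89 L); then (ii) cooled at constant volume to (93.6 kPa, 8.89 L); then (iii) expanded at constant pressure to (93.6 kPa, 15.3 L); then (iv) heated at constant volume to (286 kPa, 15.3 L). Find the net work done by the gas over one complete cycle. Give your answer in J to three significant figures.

W_net ≈ -1230 J

Constant-volume legs do no work.
W(i) = (286)(8.89 − 15.3) = -1833 J; W(iii) = (93.6)(15.3 − 8.89) = 600 J.
W_net = -1833 + 600 = -1233 J (the counter-clockwise enclosed area).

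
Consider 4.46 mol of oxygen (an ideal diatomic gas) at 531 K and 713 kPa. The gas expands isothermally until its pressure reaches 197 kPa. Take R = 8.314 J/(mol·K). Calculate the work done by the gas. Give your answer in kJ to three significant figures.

Isothermal process: W = nRT ln(V₂/V₁) = nRT ln(P₁/P₂).
W = (4.46)(8.314)(531) × ln(713/197)
  = 19690 × ln(3.619) = 19690 × 1.286
W_by_gas = 25326 J.

W ≈ 25.3 kJ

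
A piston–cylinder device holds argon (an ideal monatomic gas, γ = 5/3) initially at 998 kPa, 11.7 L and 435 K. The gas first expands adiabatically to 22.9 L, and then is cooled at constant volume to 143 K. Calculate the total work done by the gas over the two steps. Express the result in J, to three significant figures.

W_total ≈ 6320 J

Step 1 (adiabatic): W = (P₁V₁ − P₂V₂)/(γ−1) = (11677 − 7462)/0.667 = 6321 J.
Step 2 (isochoric): W = 0 (constant volume).
W_total = 6321 + 0 = 6321 J.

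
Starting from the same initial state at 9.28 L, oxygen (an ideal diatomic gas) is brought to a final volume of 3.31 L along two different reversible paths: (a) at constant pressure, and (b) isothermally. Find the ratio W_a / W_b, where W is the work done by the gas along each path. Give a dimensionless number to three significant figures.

Path (a) isobaric: W = P₁(V₂ − V₁) → W_a/(P₁V₁) = -0.6433.
Path (b) isothermal: W = P₁V₁ ln(V₂/V₁) → W_b/(P₁V₁) = -1.031.
W_a / W_b = -0.6433 / -1.031 = 0.624.

W_a / W_b ≈ 0.624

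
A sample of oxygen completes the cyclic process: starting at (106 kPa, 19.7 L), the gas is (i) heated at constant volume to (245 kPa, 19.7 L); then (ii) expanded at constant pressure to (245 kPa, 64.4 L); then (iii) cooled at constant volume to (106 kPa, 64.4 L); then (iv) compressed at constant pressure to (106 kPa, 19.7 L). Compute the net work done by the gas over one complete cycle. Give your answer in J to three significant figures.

Constant-volume legs do no work.
W(ii) = (245)(64.4 − 19.7) = 10952 J; W(iv) = (106)(19.7 − 64.4) = -4738 J.
W_net = 10952 − 4738 = 6213 J (the clockwise enclosed area).

W_net ≈ 6210 J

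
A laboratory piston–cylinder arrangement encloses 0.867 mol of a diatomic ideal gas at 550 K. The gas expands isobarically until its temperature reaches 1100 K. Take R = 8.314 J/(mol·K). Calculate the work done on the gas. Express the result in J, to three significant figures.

W ≈ -3960 J

Isobaric: W = P ΔV = nR ΔT.
W = (0.867)(8.314)(1100 − 550) = 3965 J.
Work on gas = −W_by = -3965 J.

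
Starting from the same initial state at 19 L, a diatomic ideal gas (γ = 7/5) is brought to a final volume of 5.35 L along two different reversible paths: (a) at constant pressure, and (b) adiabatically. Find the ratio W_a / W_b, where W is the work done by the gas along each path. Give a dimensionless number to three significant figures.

W_a / W_b ≈ 0.435

Path (a) isobaric: W = P₁(V₂ − V₁) → W_a/(P₁V₁) = -0.7184.
Path (b) adiabatic: W = P₁V₁(1 − (V₁/V₂)^(γ−1))/(γ−1) → W_b/(P₁V₁) = -1.65.
W_a / W_b = -0.7184 / -1.65 = 0.4353.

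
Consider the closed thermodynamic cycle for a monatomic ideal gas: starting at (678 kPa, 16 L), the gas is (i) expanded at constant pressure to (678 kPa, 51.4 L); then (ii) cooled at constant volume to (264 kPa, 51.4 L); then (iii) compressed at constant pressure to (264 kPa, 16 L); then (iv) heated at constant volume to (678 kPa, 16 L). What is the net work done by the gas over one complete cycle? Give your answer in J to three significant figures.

Constant-volume legs do no work.
W(i) = (678)(51.4 − 16) = 24001 J; W(iii) = (264)(16 − 51.4) = -9346 J.
W_net = 24001 − 9346 = 14656 J (the clockwise enclosed area).

W_net ≈ 14700 J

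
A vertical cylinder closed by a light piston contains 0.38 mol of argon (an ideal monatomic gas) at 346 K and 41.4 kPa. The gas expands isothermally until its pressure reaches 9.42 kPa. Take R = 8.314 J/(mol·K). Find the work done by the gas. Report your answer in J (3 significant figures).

Isothermal process: W = nRT ln(V₂/V₁) = nRT ln(P₁/P₂).
W = (0.38)(8.314)(346) × ln(41.4/9.42)
  = 1093 × ln(4.395) = 1093 × 1.48
W_by_gas = 1618 J.

W ≈ 1620 J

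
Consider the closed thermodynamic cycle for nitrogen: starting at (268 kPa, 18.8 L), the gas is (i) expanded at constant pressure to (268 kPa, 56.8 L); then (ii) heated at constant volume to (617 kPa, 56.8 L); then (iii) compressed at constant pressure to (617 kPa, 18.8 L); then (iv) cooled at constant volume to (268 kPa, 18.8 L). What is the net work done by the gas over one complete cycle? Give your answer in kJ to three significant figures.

Constant-volume legs do no work.
W(i) = (268)(56.8 − 18.8) = 10184 J; W(iii) = (617)(18.8 − 56.8) = -23446 J.
W_net = 10184 − 23446 = -13262 J (the counter-clockwise enclosed area).

W_net ≈ -13.3 kJ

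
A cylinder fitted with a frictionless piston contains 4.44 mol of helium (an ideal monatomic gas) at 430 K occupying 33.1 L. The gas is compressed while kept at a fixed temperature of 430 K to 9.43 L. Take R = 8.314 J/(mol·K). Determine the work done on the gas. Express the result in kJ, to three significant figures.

W ≈ 19.9 kJ

Isothermal: W = nRT ln(V₂/V₁).
W = (4.44)(8.314)(430) × ln(9.43/33.1)
  = 15873 × -1.256
W_by_gas = -19931 J; work on gas = −W_by = 19931 J.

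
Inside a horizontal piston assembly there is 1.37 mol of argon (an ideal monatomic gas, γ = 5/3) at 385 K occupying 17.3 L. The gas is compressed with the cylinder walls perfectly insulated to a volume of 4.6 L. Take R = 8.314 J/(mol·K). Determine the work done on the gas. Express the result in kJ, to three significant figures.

W ≈ 9.33 kJ

Adiabatic: TV^(γ−1) = const with γ = 5/3.
T₂ = T₁ (V₁/V₂)^(γ−1) = 385 × (17.3/4.6)^0.667 = 385 × 2.418 = 931.1 K.
W_by = nCᵥ(T₁ − T₂) = (1.37)(12.47)(385 − 931.1) = -9330 J.
Work on gas = −W_by = 9330 J.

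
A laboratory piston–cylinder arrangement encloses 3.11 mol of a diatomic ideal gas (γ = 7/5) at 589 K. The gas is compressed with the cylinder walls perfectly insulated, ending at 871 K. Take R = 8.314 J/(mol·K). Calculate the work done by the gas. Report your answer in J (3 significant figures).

W ≈ -18200 J

Adiabatic ⇒ Q = 0, so W_by = −ΔU = nCᵥ(T₁ − T₂).
Cᵥ = 5R/2 = 20.79 J/(mol·K).
W = (3.11)(20.79)(589 − 871) = -18229 J.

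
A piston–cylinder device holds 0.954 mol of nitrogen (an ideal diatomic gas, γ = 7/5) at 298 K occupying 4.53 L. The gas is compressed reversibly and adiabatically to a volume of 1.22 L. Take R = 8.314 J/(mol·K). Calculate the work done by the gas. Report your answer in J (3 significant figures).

W ≈ -4080 J

Adiabatic: TV^(γ−1) = const with γ = 7/5.
T₂ = T₁ (V₁/V₂)^(γ−1) = 298 × (4.53/1.22)^0.4 = 298 × 1.69 = 503.6 K.
W_by = nCᵥ(T₁ − T₂) = (0.954)(20.79)(298 − 503.6) = -4077 J.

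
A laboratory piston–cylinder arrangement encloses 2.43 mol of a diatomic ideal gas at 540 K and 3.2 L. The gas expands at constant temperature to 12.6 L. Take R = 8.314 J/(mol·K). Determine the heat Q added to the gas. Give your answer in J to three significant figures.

Isothermal ⇒ ΔU = 0, so Q = W = nRT ln(V₂/V₁).
Q = (2.43)(8.314)(540) ln(12.6/3.2) = 10910 × 1.371 = 14952 J.

Q ≈ 15000 J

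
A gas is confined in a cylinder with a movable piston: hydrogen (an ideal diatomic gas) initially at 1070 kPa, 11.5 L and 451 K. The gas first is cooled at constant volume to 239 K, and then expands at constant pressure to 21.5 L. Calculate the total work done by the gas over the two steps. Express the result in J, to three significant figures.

Step 1 (isochoric): W = 0 (constant volume).
After step 1: P = 567 kPa (V unchanged).
Step 2 (isobaric): W = PΔV = (567 kPa)(21.5 − 11.5 L) = 5670 J.
W_total = 0 + 5670 = 5670 J.

W_total ≈ 5670 J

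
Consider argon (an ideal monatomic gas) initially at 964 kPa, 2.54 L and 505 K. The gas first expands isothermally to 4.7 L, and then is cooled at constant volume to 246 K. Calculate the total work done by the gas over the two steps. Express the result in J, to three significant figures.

Step 1 (isothermal): W = P₁V₁ ln(V₂/V₁) = (2449) ln(4.7/2.54) = 1507 J.
Step 2 (isochoric): W = 0 (constant volume).
W_total = 1507 + 0 = 1507 J.

W_total ≈ 1510 J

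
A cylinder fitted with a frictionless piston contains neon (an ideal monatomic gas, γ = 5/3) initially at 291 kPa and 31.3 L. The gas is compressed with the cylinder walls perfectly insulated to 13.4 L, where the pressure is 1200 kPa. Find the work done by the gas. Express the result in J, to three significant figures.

Adiabatic: W = (P₁V₁ − P₂V₂)/(γ − 1) with γ = 5/3.
P₁V₁ = 9108 J, P₂V₂ = 16080 J.
W = (9108 − 16080) / 0.6667 = -10458 J.

W ≈ -10500 J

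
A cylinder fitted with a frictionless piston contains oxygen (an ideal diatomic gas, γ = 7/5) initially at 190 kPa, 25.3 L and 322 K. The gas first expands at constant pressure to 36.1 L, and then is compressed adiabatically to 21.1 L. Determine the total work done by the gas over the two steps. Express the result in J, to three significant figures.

Step 1 (isobaric): W = PΔV = (190 kPa)(36.1 − 25.3 L) = 2052 J.
After step 1: P = 190 kPa, V = 36.1 L, T = 459.5 K.
Step 2 (adiabatic): W = (P₁V₁ − P₂V₂)/(γ−1) = (6859 − 8503)/0.4 = -4109 J.
W_total = 2052 − 4109 = -2057 J.

W_total ≈ -2060 J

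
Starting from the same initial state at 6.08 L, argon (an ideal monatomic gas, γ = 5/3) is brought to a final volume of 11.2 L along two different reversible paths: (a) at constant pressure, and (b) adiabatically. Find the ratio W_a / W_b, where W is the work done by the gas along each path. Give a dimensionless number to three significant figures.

W_a / W_b ≈ 1.68

Path (a) isobaric: W = P₁(V₂ − V₁) → W_a/(P₁V₁) = 0.8421.
Path (b) adiabatic: W = P₁V₁(1 − (V₁/V₂)^(γ−1))/(γ−1) → W_b/(P₁V₁) = 0.5018.
W_a / W_b = 0.8421 / 0.5018 = 1.678.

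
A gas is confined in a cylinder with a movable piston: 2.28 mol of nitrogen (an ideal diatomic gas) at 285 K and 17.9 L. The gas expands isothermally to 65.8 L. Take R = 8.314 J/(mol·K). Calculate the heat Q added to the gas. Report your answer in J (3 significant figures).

Q ≈ 7030 J

Isothermal ⇒ ΔU = 0, so Q = W = nRT ln(V₂/V₁).
Q = (2.28)(8.314)(285) ln(65.8/17.9) = 5402 × 1.302 = 7033 J.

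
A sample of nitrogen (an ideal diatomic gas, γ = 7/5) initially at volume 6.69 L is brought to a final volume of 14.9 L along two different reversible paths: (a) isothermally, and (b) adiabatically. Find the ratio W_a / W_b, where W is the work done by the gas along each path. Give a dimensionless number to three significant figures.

W_a / W_b ≈ 1.17

Path (a) isothermal: W = P₁V₁ ln(V₂/V₁) → W_a/(P₁V₁) = 0.8007.
Path (b) adiabatic: W = P₁V₁(1 − (V₁/V₂)^(γ−1))/(γ−1) → W_b/(P₁V₁) = 0.6852.
W_a / W_b = 0.8007 / 0.6852 = 1.169.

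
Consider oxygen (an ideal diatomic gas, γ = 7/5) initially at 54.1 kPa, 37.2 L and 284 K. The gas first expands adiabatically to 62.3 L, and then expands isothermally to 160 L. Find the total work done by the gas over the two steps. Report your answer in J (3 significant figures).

Step 1 (adiabatic): W = (P₁V₁ − P₂V₂)/(γ−1) = (2013 − 1637)/0.4 = 937.7 J.
After step 1: P = 26.28 kPa, V = 62.3 L, T = 231.1 K.
Step 2 (isothermal): W = P₁V₁ ln(V₂/V₁) = (1637) ln(160/62.3) = 1544 J.
W_total = 937.7 + 1544 = 2482 J.

W_total ≈ 2480 J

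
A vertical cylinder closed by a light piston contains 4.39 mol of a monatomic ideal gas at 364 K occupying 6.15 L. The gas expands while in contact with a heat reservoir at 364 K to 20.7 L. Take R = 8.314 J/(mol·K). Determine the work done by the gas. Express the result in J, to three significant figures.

W ≈ 16100 J

Isothermal: W = nRT ln(V₂/V₁).
W = (4.39)(8.314)(364) × ln(20.7/6.15)
  = 13285 × 1.214
W_by_gas = 16124 J.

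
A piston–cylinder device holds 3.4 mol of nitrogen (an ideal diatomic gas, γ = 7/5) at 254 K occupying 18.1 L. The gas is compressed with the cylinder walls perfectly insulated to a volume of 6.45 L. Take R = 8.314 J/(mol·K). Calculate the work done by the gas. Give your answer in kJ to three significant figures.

W ≈ -9.17 kJ

Adiabatic: TV^(γ−1) = const with γ = 7/5.
T₂ = T₁ (V₁/V₂)^(γ−1) = 254 × (18.1/6.45)^0.4 = 254 × 1.511 = 383.8 K.
W_by = nCᵥ(T₁ − T₂) = (3.4)(20.79)(254 − 383.8) = -9171 J.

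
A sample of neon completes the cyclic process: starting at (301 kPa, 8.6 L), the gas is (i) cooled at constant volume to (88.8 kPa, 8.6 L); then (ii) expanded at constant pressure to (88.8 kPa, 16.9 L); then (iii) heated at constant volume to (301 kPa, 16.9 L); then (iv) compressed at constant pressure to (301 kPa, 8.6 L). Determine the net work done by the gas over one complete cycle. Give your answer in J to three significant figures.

Constant-volume legs do no work.
W(ii) = (88.8)(16.9 − 8.6) = 737 J; W(iv) = (301)(8.6 − 16.9) = -2498 J.
W_net = 737 − 2498 = -1761 J (the counter-clockwise enclosed area).

W_net ≈ -1760 J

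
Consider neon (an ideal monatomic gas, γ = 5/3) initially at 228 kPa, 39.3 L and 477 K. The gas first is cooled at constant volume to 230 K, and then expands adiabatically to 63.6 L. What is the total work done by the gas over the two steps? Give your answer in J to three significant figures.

W_total ≈ 1780 J

Step 1 (isochoric): W = 0 (constant volume).
After step 1: P = 109.9 kPa (V unchanged).
Step 2 (adiabatic): W = (P₁V₁ − P₂V₂)/(γ−1) = (4321 − 3134)/0.667 = 1779 J.
W_total = 0 + 1779 = 1779 J.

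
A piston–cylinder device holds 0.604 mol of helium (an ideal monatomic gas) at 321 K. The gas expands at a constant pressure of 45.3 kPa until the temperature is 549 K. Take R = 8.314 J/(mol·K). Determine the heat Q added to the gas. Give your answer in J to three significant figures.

Isobaric: W = nRΔT = (0.604)(8.314)(228) = 1145 J.
ΔU = nCᵥΔT with Cᵥ = 3R/2: ΔU = (0.604)(12.47)(228) = 1717 J.
Q = ΔU + W = 1717 + 1145 = 2862 J.

Q ≈ 2860 J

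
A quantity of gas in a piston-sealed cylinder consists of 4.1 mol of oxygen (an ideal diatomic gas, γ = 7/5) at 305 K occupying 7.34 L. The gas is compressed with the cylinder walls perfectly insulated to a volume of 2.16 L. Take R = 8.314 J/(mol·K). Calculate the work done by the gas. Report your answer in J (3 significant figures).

W ≈ -16400 J

Adiabatic: TV^(γ−1) = const with γ = 7/5.
T₂ = T₁ (V₁/V₂)^(γ−1) = 305 × (7.34/2.16)^0.4 = 305 × 1.631 = 497.5 K.
W_by = nCᵥ(T₁ − T₂) = (4.1)(20.79)(305 − 497.5) = -16405 J.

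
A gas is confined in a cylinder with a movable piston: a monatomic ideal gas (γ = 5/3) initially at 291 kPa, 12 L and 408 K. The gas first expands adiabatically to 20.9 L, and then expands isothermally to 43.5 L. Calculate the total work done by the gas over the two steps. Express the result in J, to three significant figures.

W_total ≈ 3390 J

Step 1 (adiabatic): W = (P₁V₁ − P₂V₂)/(γ−1) = (3492 − 2412)/0.667 = 1620 J.
After step 1: P = 115.4 kPa, V = 20.9 L, T = 281.8 K.
Step 2 (isothermal): W = P₁V₁ ln(V₂/V₁) = (2412) ln(43.5/20.9) = 1768 J.
W_total = 1620 + 1768 = 3388 J.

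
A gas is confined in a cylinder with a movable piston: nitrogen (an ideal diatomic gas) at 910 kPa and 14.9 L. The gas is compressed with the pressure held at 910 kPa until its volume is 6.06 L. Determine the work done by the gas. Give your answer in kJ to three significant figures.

W ≈ -8.04 kJ

Isobaric: W = P ΔV.
W = (910 kPa)(6.06 − 14.9 L) = (910)(-8.84) = -8044 J.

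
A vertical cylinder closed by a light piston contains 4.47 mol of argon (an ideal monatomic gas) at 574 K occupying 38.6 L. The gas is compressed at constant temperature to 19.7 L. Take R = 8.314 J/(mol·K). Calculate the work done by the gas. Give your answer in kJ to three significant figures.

Isothermal: W = nRT ln(V₂/V₁).
W = (4.47)(8.314)(574) × ln(19.7/38.6)
  = 21332 × -0.6726
W_by_gas = -14349 J.

W ≈ -14.3 kJ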